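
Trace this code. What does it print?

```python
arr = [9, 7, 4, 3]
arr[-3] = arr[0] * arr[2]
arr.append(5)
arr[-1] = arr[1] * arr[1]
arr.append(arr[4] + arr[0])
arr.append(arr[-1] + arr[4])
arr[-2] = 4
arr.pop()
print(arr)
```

[9, 36, 4, 3, 1296, 4]

arr[-3] = arr[0]*arr[2] = 9*4 = 36 → [9, 36, 4, 3]
append 5 → [9, 36, 4, 3, 5]
arr[-1] = arr[1]*arr[1] = 36*36 = 1296 → [9, 36, 4, 3, 1296]
append arr[4]+arr[0] = 1296+9 = 1305 → [9, 36, 4, 3, 1296, 1305]
append arr[-1]+arr[4] = 1305+1296 = 2601 → [9, 36, 4, 3, 1296, 1305, 2601]
arr[-2] = 4 → [9, 36, 4, 3, 1296, 4, 2601]
pop() removes 2601 → [9, 36, 4, 3, 1296, 4]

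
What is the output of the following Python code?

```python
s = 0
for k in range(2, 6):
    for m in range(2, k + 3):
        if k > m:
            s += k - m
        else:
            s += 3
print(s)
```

k=2,m=2: not 2>2, s = 0+3 = 3
k=2,m=3: not 2>3, s = 3+3 = 6
k=2,m=4: not 2>4, s = 6+3 = 9
k=3,m=2: 3>2, s = 9+1 = 10
k=3,m=3: not 3>3, s = 10+3 = 13
k=3,m=4: not 3>4, s = 13+3 = 16
k=3,m=5: not 3>5, s = 16+3 = 19
k=4,m=2: 4>2, s = 19+2 = 21
k=4,m=3: 4>3, s = 21+1 = 22
k=4,m=4: not 4>4, s = 22+3 = 25
k=4,m=5: not 4>5, s = 25+3 = 28
k=4,m=6: not 4>6, s = 28+3 = 31
k=5,m=2: 5>2, s = 31+3 = 34
k=5,m=3: 5>3, s = 34+2 = 36
k=5,m=4: 5>4, s = 36+1 = 37
k=5,m=5: not 5>5, s = 37+3 = 40
k=5,m=6: not 5>6, s = 40+3 = 43
k=5,m=7: not 5>7, s = 43+3 = 46

46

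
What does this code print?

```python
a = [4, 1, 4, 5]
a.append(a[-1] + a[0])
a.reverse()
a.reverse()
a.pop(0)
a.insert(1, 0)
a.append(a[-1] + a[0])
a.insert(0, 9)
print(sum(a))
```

38

append a[-1]+a[0] = 5+4 = 9 → [4, 1, 4, 5, 9]
reverse → [9, 5, 4, 1, 4]
reverse → [4, 1, 4, 5, 9]
pop(0) removes 4 → [1, 4, 5, 9]
insert 0 at 1 → [1, 0, 4, 5, 9]
append a[-1]+a[0] = 9+1 = 10 → [1, 0, 4, 5, 9, 10]
insert 9 at 0 → [9, 1, 0, 4, 5, 9, 10]
sum = 38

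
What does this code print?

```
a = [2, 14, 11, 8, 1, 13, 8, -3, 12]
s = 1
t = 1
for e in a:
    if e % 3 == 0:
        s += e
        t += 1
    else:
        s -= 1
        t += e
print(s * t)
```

e=2: not %3==0, s = 1-1 = 0; t=3
e=14: not %3==0, s = 0-1 = -1; t=17
e=11: not %3==0, s = (-1)-1 = -2; t=28
e=8: not %3==0, s = (-2)-1 = -3; t=36
e=1: not %3==0, s = (-3)-1 = -4; t=37
e=13: not %3==0, s = (-4)-1 = -5; t=50
e=8: not %3==0, s = (-5)-1 = -6; t=58
e=-3: %3==0, s = (-6)+(-3) = -9; t=59
e=12: %3==0, s = (-9)+12 = 3; t=60
s*t = 3*60 = 180

180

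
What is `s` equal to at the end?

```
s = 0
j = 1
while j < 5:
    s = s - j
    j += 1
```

j=1: s = 0-1 = -1
j=2: s = (-1)-2 = -3
j=3: s = (-3)-3 = -6
j=4: s = (-6)-4 = -10

-10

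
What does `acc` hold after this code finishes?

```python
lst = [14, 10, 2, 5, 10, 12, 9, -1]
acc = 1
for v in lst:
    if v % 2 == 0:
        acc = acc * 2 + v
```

v=14: even, acc = 1*2+14 = 16
v=10: even, acc = 16*2+10 = 42
v=2: even, acc = 42*2+2 = 86
v=5: not even
v=10: even, acc = 86*2+10 = 182
v=12: even, acc = 182*2+12 = 376
v=9: not even
v=-1: not even

376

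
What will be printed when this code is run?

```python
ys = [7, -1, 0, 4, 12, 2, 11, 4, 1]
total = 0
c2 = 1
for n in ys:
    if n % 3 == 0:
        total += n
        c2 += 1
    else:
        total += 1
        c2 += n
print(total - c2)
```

n=7: not %3==0, total = 0+1 = 1; c2=8
n=-1: not %3==0, total = 1+1 = 2; c2=7
n=0: %3==0, total = 2+0 = 2; c2=8
n=4: not %3==0, total = 2+1 = 3; c2=12
n=12: %3==0, total = 3+12 = 15; c2=13
n=2: not %3==0, total = 15+1 = 16; c2=15
n=11: not %3==0, total = 16+1 = 17; c2=26
n=4: not %3==0, total = 17+1 = 18; c2=30
n=1: not %3==0, total = 18+1 = 19; c2=31
total-c2 = 19-31 = -12

-12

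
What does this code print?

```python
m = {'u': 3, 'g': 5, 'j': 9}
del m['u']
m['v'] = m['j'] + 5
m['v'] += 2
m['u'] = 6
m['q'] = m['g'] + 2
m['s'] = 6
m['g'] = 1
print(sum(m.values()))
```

45

del 'u' → {'g': 5, 'j': 9}
m['v'] = m['j']+5 = 14 → {'g': 5, 'j': 9, 'v': 14}
m['v'] = 14+2 = 16 → {'g': 5, 'j': 9, 'v': 16}
m['u'] = 6 → {'g': 5, 'j': 9, 'v': 16, 'u': 6}
m['q'] = m['g']+2 = 7 → {'g': 5, 'j': 9, 'v': 16, 'u': 6, 'q': 7}
m['s'] = 6 → {'g': 5, 'j': 9, 'v': 16, 'u': 6, 'q': 7, 's': 6}
m['g'] = 1 → {'g': 1, 'j': 9, 'v': 16, 'u': 6, 'q': 7, 's': 6}
sum of values = 45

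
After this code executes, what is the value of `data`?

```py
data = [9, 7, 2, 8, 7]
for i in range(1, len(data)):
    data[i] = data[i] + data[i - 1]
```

[9, 16, 18, 26, 33]

i=1: data[1] = 7+9 = 16 → [9, 16, 2, 8, 7]
i=2: data[2] = 2+16 = 18 → [9, 16, 18, 8, 7]
i=3: data[3] = 8+18 = 26 → [9, 16, 18, 26, 7]
i=4: data[4] = 7+26 = 33 → [9, 16, 18, 26, 33]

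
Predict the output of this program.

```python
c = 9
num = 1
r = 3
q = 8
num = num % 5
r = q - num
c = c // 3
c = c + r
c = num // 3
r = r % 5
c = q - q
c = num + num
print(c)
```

num = 1%5 = 1
r = 8-1 = 7
c = 9//3 = 3
c = 3+7 = 10
c = 1//3 = 0
r = 7%5 = 2
c = 8-8 = 0
c = 1+1 = 2

2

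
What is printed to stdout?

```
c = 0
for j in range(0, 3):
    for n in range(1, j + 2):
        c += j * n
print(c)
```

15

j=0,n=1: c = 0+0 = 0
j=1,n=1: c = 0+1 = 1
j=1,n=2: c = 1+2 = 3
j=2,n=1: c = 3+2 = 5
j=2,n=2: c = 5+4 = 9
j=2,n=3: c = 9+6 = 15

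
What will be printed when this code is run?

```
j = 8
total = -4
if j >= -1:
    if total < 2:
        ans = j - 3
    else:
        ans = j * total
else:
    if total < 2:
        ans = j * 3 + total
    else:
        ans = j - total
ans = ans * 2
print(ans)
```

10

j=8, total=-4
j >= -1 is True; total < 2 is True
→ ans = j - 3 = 5
ans = 5*2 = 10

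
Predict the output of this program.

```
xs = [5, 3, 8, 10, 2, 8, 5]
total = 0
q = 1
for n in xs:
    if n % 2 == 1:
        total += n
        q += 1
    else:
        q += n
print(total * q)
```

416

n=5: odd, total = 0+5 = 5; q=2
n=3: odd, total = 5+3 = 8; q=3
n=8: not odd; q=11
n=10: not odd; q=21
n=2: not odd; q=23
n=8: not odd; q=31
n=5: odd, total = 8+5 = 13; q=32
total*q = 13*32 = 416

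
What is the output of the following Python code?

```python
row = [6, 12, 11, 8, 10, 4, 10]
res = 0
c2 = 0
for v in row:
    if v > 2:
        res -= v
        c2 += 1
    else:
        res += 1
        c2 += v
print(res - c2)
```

-68

v=6: >2, res = 0-6 = -6; c2=1
v=12: >2, res = (-6)-12 = -18; c2=2
v=11: >2, res = (-18)-11 = -29; c2=3
v=8: >2, res = (-29)-8 = -37; c2=4
v=10: >2, res = (-37)-10 = -47; c2=5
v=4: >2, res = (-47)-4 = -51; c2=6
v=10: >2, res = (-51)-10 = -61; c2=7
res-c2 = (-61)-7 = -68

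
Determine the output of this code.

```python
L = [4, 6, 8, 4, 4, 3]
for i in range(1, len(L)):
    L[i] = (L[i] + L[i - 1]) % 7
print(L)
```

[4, 3, 4, 1, 5, 1]

i=1: L[1] = (6+4)%7 = 3 → [4, 3, 8, 4, 4, 3]
i=2: L[2] = (8+3)%7 = 4 → [4, 3, 4, 4, 4, 3]
i=3: L[3] = (4+4)%7 = 1 → [4, 3, 4, 1, 4, 3]
i=4: L[4] = (4+1)%7 = 5 → [4, 3, 4, 1, 5, 3]
i=5: L[5] = (3+5)%7 = 1 → [4, 3, 4, 1, 5, 1]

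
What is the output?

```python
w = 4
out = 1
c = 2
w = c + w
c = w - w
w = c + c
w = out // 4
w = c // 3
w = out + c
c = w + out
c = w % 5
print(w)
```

w = 2+4 = 6
c = 6-6 = 0
w = 0+0 = 0
w = 1//4 = 0
w = 0//3 = 0
w = 1+0 = 1
c = 1+1 = 2
c = 1%5 = 1

1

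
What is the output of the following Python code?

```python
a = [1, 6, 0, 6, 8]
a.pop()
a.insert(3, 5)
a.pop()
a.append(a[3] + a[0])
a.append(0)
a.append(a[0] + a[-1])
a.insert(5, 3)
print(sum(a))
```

pop() removes 8 → [1, 6, 0, 6]
insert 5 at 3 → [1, 6, 0, 5, 6]
pop() removes 6 → [1, 6, 0, 5]
append a[3]+a[0] = 5+1 = 6 → [1, 6, 0, 5, 6]
append 0 → [1, 6, 0, 5, 6, 0]
append a[0]+a[-1] = 1+0 = 1 → [1, 6, 0, 5, 6, 0, 1]
insert 3 at 5 → [1, 6, 0, 5, 6, 3, 0, 1]
sum = 22

22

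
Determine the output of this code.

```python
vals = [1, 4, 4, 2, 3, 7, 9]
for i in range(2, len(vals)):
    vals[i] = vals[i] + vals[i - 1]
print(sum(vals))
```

i=2: vals[2] = 4+4 = 8 → [1, 4, 8, 2, 3, 7, 9]
i=3: vals[3] = 2+8 = 10 → [1, 4, 8, 10, 3, 7, 9]
i=4: vals[4] = 3+10 = 13 → [1, 4, 8, 10, 13, 7, 9]
i=5: vals[5] = 7+13 = 20 → [1, 4, 8, 10, 13, 20, 9]
i=6: vals[6] = 9+20 = 29 → [1, 4, 8, 10, 13, 20, 29]
sum = 85

85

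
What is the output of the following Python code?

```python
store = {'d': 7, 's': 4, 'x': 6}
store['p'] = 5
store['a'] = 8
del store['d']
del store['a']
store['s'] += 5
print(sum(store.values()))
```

store['p'] = 5 → {'d': 7, 's': 4, 'x': 6, 'p': 5}
store['a'] = 8 → {'d': 7, 's': 4, 'x': 6, 'p': 5, 'a': 8}
del 'd' → {'s': 4, 'x': 6, 'p': 5, 'a': 8}
del 'a' → {'s': 4, 'x': 6, 'p': 5}
store['s'] = 4+5 = 9 → {'s': 9, 'x': 6, 'p': 5}
sum of values = 20

20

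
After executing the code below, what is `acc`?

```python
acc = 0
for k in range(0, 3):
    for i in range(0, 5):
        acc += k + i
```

k=0,i=0: acc = 0+0 = 0
k=0,i=1: acc = 0+1 = 1
k=0,i=2: acc = 1+2 = 3
k=0,i=3: acc = 3+3 = 6
k=0,i=4: acc = 6+4 = 10
k=1,i=0: acc = 10+1 = 11
k=1,i=1: acc = 11+2 = 13
k=1,i=2: acc = 13+3 = 16
k=1,i=3: acc = 16+4 = 20
k=1,i=4: acc = 20+5 = 25
k=2,i=0: acc = 25+2 = 27
k=2,i=1: acc = 27+3 = 30
k=2,i=2: acc = 30+4 = 34
k=2,i=3: acc = 34+5 = 39
k=2,i=4: acc = 39+6 = 45

45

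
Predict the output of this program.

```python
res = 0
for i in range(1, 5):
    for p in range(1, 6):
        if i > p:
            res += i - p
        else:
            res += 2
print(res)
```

38

i=1,p=1: not 1>1, res = 0+2 = 2
i=1,p=2: not 1>2, res = 2+2 = 4
i=1,p=3: not 1>3, res = 4+2 = 6
i=1,p=4: not 1>4, res = 6+2 = 8
i=1,p=5: not 1>5, res = 8+2 = 10
i=2,p=1: 2>1, res = 10+1 = 11
i=2,p=2: not 2>2, res = 11+2 = 13
i=2,p=3: not 2>3, res = 13+2 = 15
i=2,p=4: not 2>4, res = 15+2 = 17
i=2,p=5: not 2>5, res = 17+2 = 19
i=3,p=1: 3>1, res = 19+2 = 21
i=3,p=2: 3>2, res = 21+1 = 22
i=3,p=3: not 3>3, res = 22+2 = 24
i=3,p=4: not 3>4, res = 24+2 = 26
i=3,p=5: not 3>5, res = 26+2 = 28
i=4,p=1: 4>1, res = 28+3 = 31
i=4,p=2: 4>2, res = 31+2 = 33
i=4,p=3: 4>3, res = 33+1 = 34
i=4,p=4: not 4>4, res = 34+2 = 36
i=4,p=5: not 4>5, res = 36+2 = 38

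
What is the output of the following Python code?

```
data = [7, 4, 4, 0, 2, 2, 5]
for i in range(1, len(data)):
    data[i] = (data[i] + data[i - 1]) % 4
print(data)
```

i=1: data[1] = (4+7)%4 = 3 → [7, 3, 4, 0, 2, 2, 5]
i=2: data[2] = (4+3)%4 = 3 → [7, 3, 3, 0, 2, 2, 5]
i=3: data[3] = (0+3)%4 = 3 → [7, 3, 3, 3, 2, 2, 5]
i=4: data[4] = (2+3)%4 = 1 → [7, 3, 3, 3, 1, 2, 5]
i=5: data[5] = (2+1)%4 = 3 → [7, 3, 3, 3, 1, 3, 5]
i=6: data[6] = (5+3)%4 = 0 → [7, 3, 3, 3, 1, 3, 0]

[7, 3, 3, 3, 1, 3, 0]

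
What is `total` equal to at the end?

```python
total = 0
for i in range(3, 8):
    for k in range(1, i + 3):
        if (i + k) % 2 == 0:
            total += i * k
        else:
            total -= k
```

i=3,k=1: even sum, total = 0+3 = 3
i=3,k=2: odd sum, total = 3-2 = 1
i=3,k=3: even sum, total = 1+9 = 10
i=3,k=4: odd sum, total = 10-4 = 6
i=3,k=5: even sum, total = 6+15 = 21
i=4,k=1: odd sum, total = 21-1 = 20
i=4,k=2: even sum, total = 20+8 = 28
i=4,k=3: odd sum, total = 28-3 = 25
i=4,k=4: even sum, total = 25+16 = 41
i=4,k=5: odd sum, total = 41-5 = 36
i=4,k=6: even sum, total = 36+24 = 60
i=5,k=1: even sum, total = 60+5 = 65
i=5,k=2: odd sum, total = 65-2 = 63
i=5,k=3: even sum, total = 63+15 = 78
i=5,k=4: odd sum, total = 78-4 = 74
i=5,k=5: even sum, total = 74+25 = 99
i=5,k=6: odd sum, total = 99-6 = 93
i=5,k=7: even sum, total = 93+35 = 128
i=6,k=1: odd sum, total = 128-1 = 127
i=6,k=2: even sum, total = 127+12 = 139
i=6,k=3: odd sum, total = 139-3 = 136
i=6,k=4: even sum, total = 136+24 = 160
i=6,k=5: odd sum, total = 160-5 = 155
i=6,k=6: even sum, total = 155+36 = 191
i=6,k=7: odd sum, total = 191-7 = 184
i=6,k=8: even sum, total = 184+48 = 232
i=7,k=1: even sum, total = 232+7 = 239
i=7,k=2: odd sum, total = 239-2 = 237
i=7,k=3: even sum, total = 237+21 = 258
i=7,k=4: odd sum, total = 258-4 = 254
i=7,k=5: even sum, total = 254+35 = 289
i=7,k=6: odd sum, total = 289-6 = 283
i=7,k=7: even sum, total = 283+49 = 332
i=7,k=8: odd sum, total = 332-8 = 324
i=7,k=9: even sum, total = 324+63 = 387

387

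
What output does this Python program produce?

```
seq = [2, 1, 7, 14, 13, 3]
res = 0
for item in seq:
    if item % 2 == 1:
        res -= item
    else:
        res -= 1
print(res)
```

item=2: not odd, res = 0-1 = -1
item=1: odd, res = (-1)-1 = -2
item=7: odd, res = (-2)-7 = -9
item=14: not odd, res = (-9)-1 = -10
item=13: odd, res = (-10)-13 = -23
item=3: odd, res = (-23)-3 = -26

-26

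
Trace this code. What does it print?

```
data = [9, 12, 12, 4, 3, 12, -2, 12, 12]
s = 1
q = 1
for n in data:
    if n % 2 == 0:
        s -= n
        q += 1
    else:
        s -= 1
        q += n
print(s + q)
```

-43

n=9: not even, s = 1-1 = 0; q=10
n=12: even, s = 0-12 = -12; q=11
n=12: even, s = (-12)-12 = -24; q=12
n=4: even, s = (-24)-4 = -28; q=13
n=3: not even, s = (-28)-1 = -29; q=16
n=12: even, s = (-29)-12 = -41; q=17
n=-2: even, s = (-41)-(-2) = -39; q=18
n=12: even, s = (-39)-12 = -51; q=19
n=12: even, s = (-51)-12 = -63; q=20
s+q = (-63)+20 = -43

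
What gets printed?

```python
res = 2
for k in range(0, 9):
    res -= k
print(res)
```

-34

k=0: res = 2-0 = 2
k=1: res = 2-1 = 1
k=2: res = 1-2 = -1
k=3: res = (-1)-3 = -4
k=4: res = (-4)-4 = -8
k=5: res = (-8)-5 = -13
k=6: res = (-13)-6 = -19
k=7: res = (-19)-7 = -26
k=8: res = (-26)-8 = -34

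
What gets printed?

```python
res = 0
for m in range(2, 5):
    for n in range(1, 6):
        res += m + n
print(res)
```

90

m=2,n=1: res = 0+3 = 3
m=2,n=2: res = 3+4 = 7
m=2,n=3: res = 7+5 = 12
m=2,n=4: res = 12+6 = 18
m=2,n=5: res = 18+7 = 25
m=3,n=1: res = 25+4 = 29
m=3,n=2: res = 29+5 = 34
m=3,n=3: res = 34+6 = 40
m=3,n=4: res = 40+7 = 47
m=3,n=5: res = 47+8 = 55
m=4,n=1: res = 55+5 = 60
m=4,n=2: res = 60+6 = 66
m=4,n=3: res = 66+7 = 73
m=4,n=4: res = 73+8 = 81
m=4,n=5: res = 81+9 = 90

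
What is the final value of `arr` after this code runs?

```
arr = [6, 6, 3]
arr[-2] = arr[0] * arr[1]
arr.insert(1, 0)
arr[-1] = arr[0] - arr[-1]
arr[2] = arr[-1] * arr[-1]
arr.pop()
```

arr[-2] = arr[0]*arr[1] = 6*6 = 36 → [6, 36, 3]
insert 0 at 1 → [6, 0, 36, 3]
arr[-1] = arr[0]-arr[-1] = 6-3 = 3 → [6, 0, 36, 3]
arr[2] = arr[-1]*arr[-1] = 3*3 = 9 → [6, 0, 9, 3]
pop() removes 3 → [6, 0, 9]

[6, 0, 9]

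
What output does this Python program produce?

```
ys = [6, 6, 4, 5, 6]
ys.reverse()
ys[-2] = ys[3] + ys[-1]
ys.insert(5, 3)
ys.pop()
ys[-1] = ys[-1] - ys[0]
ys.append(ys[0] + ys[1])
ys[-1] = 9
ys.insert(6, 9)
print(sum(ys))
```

reverse → [6, 5, 4, 6, 6]
ys[-2] = ys[3]+ys[-1] = 6+6 = 12 → [6, 5, 4, 12, 6]
insert 3 at 5 → [6, 5, 4, 12, 6, 3]
pop() removes 3 → [6, 5, 4, 12, 6]
ys[-1] = ys[-1]-ys[0] = 6-6 = 0 → [6, 5, 4, 12, 0]
append ys[0]+ys[1] = 6+5 = 11 → [6, 5, 4, 12, 0, 11]
ys[-1] = 9 → [6, 5, 4, 12, 0, 9]
insert 9 at 6 → [6, 5, 4, 12, 0, 9, 9]
sum = 45

45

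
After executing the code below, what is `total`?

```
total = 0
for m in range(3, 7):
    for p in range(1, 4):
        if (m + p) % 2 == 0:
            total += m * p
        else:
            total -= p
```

40

m=3,p=1: even sum, total = 0+3 = 3
m=3,p=2: odd sum, total = 3-2 = 1
m=3,p=3: even sum, total = 1+9 = 10
m=4,p=1: odd sum, total = 10-1 = 9
m=4,p=2: even sum, total = 9+8 = 17
m=4,p=3: odd sum, total = 17-3 = 14
m=5,p=1: even sum, total = 14+5 = 19
m=5,p=2: odd sum, total = 19-2 = 17
m=5,p=3: even sum, total = 17+15 = 32
m=6,p=1: odd sum, total = 32-1 = 31
m=6,p=2: even sum, total = 31+12 = 43
m=6,p=3: odd sum, total = 43-3 = 40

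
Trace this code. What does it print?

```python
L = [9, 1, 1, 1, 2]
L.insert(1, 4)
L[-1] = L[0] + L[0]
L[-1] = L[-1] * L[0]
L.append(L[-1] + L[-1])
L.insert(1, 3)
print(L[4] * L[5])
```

insert 4 at 1 → [9, 4, 1, 1, 1, 2]
L[-1] = L[0]+L[0] = 9+9 = 18 → [9, 4, 1, 1, 1, 18]
L[-1] = L[-1]*L[0] = 18*9 = 162 → [9, 4, 1, 1, 1, 162]
append L[-1]+L[-1] = 162+162 = 324 → [9, 4, 1, 1, 1, 162, 324]
insert 3 at 1 → [9, 3, 4, 1, 1, 1, 162, 324]
L[4]*L[5] = 1*1 = 1

1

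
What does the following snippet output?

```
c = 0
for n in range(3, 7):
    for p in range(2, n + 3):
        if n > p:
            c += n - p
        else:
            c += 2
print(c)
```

44

n=3,p=2: 3>2, c = 0+1 = 1
n=3,p=3: not 3>3, c = 1+2 = 3
n=3,p=4: not 3>4, c = 3+2 = 5
n=3,p=5: not 3>5, c = 5+2 = 7
n=4,p=2: 4>2, c = 7+2 = 9
n=4,p=3: 4>3, c = 9+1 = 10
n=4,p=4: not 4>4, c = 10+2 = 12
n=4,p=5: not 4>5, c = 12+2 = 14
n=4,p=6: not 4>6, c = 14+2 = 16
n=5,p=2: 5>2, c = 16+3 = 19
n=5,p=3: 5>3, c = 19+2 = 21
n=5,p=4: 5>4, c = 21+1 = 22
n=5,p=5: not 5>5, c = 22+2 = 24
n=5,p=6: not 5>6, c = 24+2 = 26
n=5,p=7: not 5>7, c = 26+2 = 28
n=6,p=2: 6>2, c = 28+4 = 32
n=6,p=3: 6>3, c = 32+3 = 35
n=6,p=4: 6>4, c = 35+2 = 37
n=6,p=5: 6>5, c = 37+1 = 38
n=6,p=6: not 6>6, c = 38+2 = 40
n=6,p=7: not 6>7, c = 40+2 = 42
n=6,p=8: not 6>8, c = 42+2 = 44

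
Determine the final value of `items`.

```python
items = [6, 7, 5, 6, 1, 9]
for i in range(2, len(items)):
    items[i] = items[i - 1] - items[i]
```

i=2: items[2] = 7-5 = 2 → [6, 7, 2, 6, 1, 9]
i=3: items[3] = 2-6 = -4 → [6, 7, 2, -4, 1, 9]
i=4: items[4] = (-4)-1 = -5 → [6, 7, 2, -4, -5, 9]
i=5: items[5] = (-5)-9 = -14 → [6, 7, 2, -4, -5, -14]

[6, 7, 2, -4, -5, -14]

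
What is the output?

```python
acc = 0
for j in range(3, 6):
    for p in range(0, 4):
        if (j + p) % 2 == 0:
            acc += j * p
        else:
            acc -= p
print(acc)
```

j=3,p=0: odd sum, acc = 0-0 = 0
j=3,p=1: even sum, acc = 0+3 = 3
j=3,p=2: odd sum, acc = 3-2 = 1
j=3,p=3: even sum, acc = 1+9 = 10
j=4,p=0: even sum, acc = 10+0 = 10
j=4,p=1: odd sum, acc = 10-1 = 9
j=4,p=2: even sum, acc = 9+8 = 17
j=4,p=3: odd sum, acc = 17-3 = 14
j=5,p=0: odd sum, acc = 14-0 = 14
j=5,p=1: even sum, acc = 14+5 = 19
j=5,p=2: odd sum, acc = 19-2 = 17
j=5,p=3: even sum, acc = 17+15 = 32

32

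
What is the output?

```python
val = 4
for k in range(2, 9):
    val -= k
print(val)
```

-31

k=2: val = 4-2 = 2
k=3: val = 2-3 = -1
k=4: val = (-1)-4 = -5
k=5: val = (-5)-5 = -10
k=6: val = (-10)-6 = -16
k=7: val = (-16)-7 = -23
k=8: val = (-23)-8 = -31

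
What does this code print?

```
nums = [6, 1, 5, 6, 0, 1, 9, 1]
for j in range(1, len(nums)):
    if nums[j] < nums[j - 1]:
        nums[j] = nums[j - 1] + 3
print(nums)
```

j=1: 1<6, nums[1] = 6+3 = 9 → [6, 9, 5, 6, 0, 1, 9, 1]
j=2: 5<9, nums[2] = 9+3 = 12 → [6, 9, 12, 6, 0, 1, 9, 1]
j=3: 6<12, nums[3] = 12+3 = 15 → [6, 9, 12, 15, 0, 1, 9, 1]
j=4: 0<15, nums[4] = 15+3 = 18 → [6, 9, 12, 15, 18, 1, 9, 1]
j=5: 1<18, nums[5] = 18+3 = 21 → [6, 9, 12, 15, 18, 21, 9, 1]
j=6: 9<21, nums[6] = 21+3 = 24 → [6, 9, 12, 15, 18, 21, 24, 1]
j=7: 1<24, nums[7] = 24+3 = 27 → [6, 9, 12, 15, 18, 21, 24, 27]

[6, 9, 12, 15, 18, 21, 24, 27]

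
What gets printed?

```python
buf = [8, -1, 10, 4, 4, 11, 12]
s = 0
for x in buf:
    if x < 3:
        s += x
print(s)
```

x=8: not <3
x=-1: <3, s = 0+(-1) = -1
x=10: not <3
x=4: not <3
x=4: not <3
x=11: not <3
x=12: not <3

-1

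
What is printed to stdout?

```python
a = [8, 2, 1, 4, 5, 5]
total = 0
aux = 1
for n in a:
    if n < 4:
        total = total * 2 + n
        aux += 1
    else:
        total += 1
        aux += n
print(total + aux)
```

37

n=8: not <4, total = 0+1 = 1; aux=9
n=2: <4, total = 1*2+2 = 4; aux=10
n=1: <4, total = 4*2+1 = 9; aux=11
n=4: not <4, total = 9+1 = 10; aux=15
n=5: not <4, total = 10+1 = 11; aux=20
n=5: not <4, total = 11+1 = 12; aux=25
total+aux = 12+25 = 37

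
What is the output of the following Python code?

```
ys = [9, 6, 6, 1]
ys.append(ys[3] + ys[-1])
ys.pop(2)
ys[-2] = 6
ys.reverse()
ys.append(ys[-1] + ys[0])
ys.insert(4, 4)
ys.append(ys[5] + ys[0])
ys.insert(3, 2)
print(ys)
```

append ys[3]+ys[-1] = 1+1 = 2 → [9, 6, 6, 1, 2]
pop(2) removes 6 → [9, 6, 1, 2]
ys[-2] = 6 → [9, 6, 6, 2]
reverse → [2, 6, 6, 9]
append ys[-1]+ys[0] = 9+2 = 11 → [2, 6, 6, 9, 11]
insert 4 at 4 → [2, 6, 6, 9, 4, 11]
append ys[5]+ys[0] = 11+2 = 13 → [2, 6, 6, 9, 4, 11, 13]
insert 2 at 3 → [2, 6, 6, 2, 9, 4, 11, 13]

[2, 6, 6, 2, 9, 4, 11, 13]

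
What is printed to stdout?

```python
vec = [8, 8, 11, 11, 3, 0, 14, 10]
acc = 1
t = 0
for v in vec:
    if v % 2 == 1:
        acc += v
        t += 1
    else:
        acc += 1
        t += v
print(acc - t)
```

-12

v=8: not odd, acc = 1+1 = 2; t=8
v=8: not odd, acc = 2+1 = 3; t=16
v=11: odd, acc = 3+11 = 14; t=17
v=11: odd, acc = 14+11 = 25; t=18
v=3: odd, acc = 25+3 = 28; t=19
v=0: not odd, acc = 28+1 = 29; t=19
v=14: not odd, acc = 29+1 = 30; t=33
v=10: not odd, acc = 30+1 = 31; t=43
acc-t = 31-43 = -12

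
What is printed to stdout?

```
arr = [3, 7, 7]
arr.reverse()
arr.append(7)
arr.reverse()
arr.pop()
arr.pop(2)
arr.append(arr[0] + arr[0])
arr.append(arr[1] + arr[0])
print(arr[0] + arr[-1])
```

reverse → [7, 7, 3]
append 7 → [7, 7, 3, 7]
reverse → [7, 3, 7, 7]
pop() removes 7 → [7, 3, 7]
pop(2) removes 7 → [7, 3]
append arr[0]+arr[0] = 7+7 = 14 → [7, 3, 14]
append arr[1]+arr[0] = 3+7 = 10 → [7, 3, 14, 10]
arr[0]+arr[-1] = 7+10 = 17

17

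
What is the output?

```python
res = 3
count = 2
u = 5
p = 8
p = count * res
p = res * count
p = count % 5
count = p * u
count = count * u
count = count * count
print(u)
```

5

p = 2*3 = 6
p = 3*2 = 6
p = 2%5 = 2
count = 2*5 = 10
count = 10*5 = 50
count = 50*50 = 2500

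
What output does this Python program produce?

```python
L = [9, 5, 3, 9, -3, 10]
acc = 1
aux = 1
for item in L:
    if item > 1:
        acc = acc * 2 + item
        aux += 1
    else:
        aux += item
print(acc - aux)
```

253

item=9: >1, acc = 1*2+9 = 11; aux=2
item=5: >1, acc = 11*2+5 = 27; aux=3
item=3: >1, acc = 27*2+3 = 57; aux=4
item=9: >1, acc = 57*2+9 = 123; aux=5
item=-3: not >1; aux=2
item=10: >1, acc = 123*2+10 = 256; aux=3
acc-aux = 256-3 = 253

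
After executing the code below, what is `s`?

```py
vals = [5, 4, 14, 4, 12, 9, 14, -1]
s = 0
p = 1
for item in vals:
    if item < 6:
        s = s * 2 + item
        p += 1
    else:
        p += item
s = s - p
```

item=5: <6, s = 0*2+5 = 5; p=2
item=4: <6, s = 5*2+4 = 14; p=3
item=14: not <6; p=17
item=4: <6, s = 14*2+4 = 32; p=18
item=12: not <6; p=30
item=9: not <6; p=39
item=14: not <6; p=53
item=-1: <6, s = 32*2+(-1) = 63; p=54
s-p = 63-54 = 9

9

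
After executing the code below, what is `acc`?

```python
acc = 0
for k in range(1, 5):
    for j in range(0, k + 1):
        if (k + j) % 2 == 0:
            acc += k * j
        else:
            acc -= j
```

34

k=1,j=0: odd sum, acc = 0-0 = 0
k=1,j=1: even sum, acc = 0+1 = 1
k=2,j=0: even sum, acc = 1+0 = 1
k=2,j=1: odd sum, acc = 1-1 = 0
k=2,j=2: even sum, acc = 0+4 = 4
k=3,j=0: odd sum, acc = 4-0 = 4
k=3,j=1: even sum, acc = 4+3 = 7
k=3,j=2: odd sum, acc = 7-2 = 5
k=3,j=3: even sum, acc = 5+9 = 14
k=4,j=0: even sum, acc = 14+0 = 14
k=4,j=1: odd sum, acc = 14-1 = 13
k=4,j=2: even sum, acc = 13+8 = 21
k=4,j=3: odd sum, acc = 21-3 = 18
k=4,j=4: even sum, acc = 18+16 = 34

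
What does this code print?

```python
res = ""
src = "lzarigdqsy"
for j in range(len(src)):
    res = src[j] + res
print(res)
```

ysqdgirazl

j=0: prepend 'l' → 'l'
j=1: prepend 'z' → 'zl'
j=2: prepend 'a' → 'azl'
j=3: prepend 'r' → 'razl'
j=4: prepend 'i' → 'irazl'
j=5: prepend 'g' → 'girazl'
j=6: prepend 'd' → 'dgirazl'
j=7: prepend 'q' → 'qdgirazl'
j=8: prepend 's' → 'sqdgirazl'
j=9: prepend 'y' → 'ysqdgirazl'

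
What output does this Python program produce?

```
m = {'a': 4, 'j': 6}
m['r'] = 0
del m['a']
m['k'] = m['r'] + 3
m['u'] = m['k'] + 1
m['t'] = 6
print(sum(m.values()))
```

19

m['r'] = 0 → {'a': 4, 'j': 6, 'r': 0}
del 'a' → {'j': 6, 'r': 0}
m['k'] = m['r']+3 = 3 → {'j': 6, 'r': 0, 'k': 3}
m['u'] = m['k']+1 = 4 → {'j': 6, 'r': 0, 'k': 3, 'u': 4}
m['t'] = 6 → {'j': 6, 'r': 0, 'k': 3, 'u': 4, 't': 6}
sum of values = 19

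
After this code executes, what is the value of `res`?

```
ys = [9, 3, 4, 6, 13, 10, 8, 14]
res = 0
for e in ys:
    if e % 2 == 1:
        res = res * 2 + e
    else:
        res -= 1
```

48

e=9: odd, res = 0*2+9 = 9
e=3: odd, res = 9*2+3 = 21
e=4: not odd, res = 21-1 = 20
e=6: not odd, res = 20-1 = 19
e=13: odd, res = 19*2+13 = 51
e=10: not odd, res = 51-1 = 50
e=8: not odd, res = 50-1 = 49
e=14: not odd, res = 49-1 = 48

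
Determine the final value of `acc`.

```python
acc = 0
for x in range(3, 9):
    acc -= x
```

x=3: acc = 0-3 = -3
x=4: acc = (-3)-4 = -7
x=5: acc = (-7)-5 = -12
x=6: acc = (-12)-6 = -18
x=7: acc = (-18)-7 = -25
x=8: acc = (-25)-8 = -33

-33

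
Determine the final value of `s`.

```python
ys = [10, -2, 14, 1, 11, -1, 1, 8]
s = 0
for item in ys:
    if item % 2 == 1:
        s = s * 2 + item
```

item=10: not odd
item=-2: not odd
item=14: not odd
item=1: odd, s = 0*2+1 = 1
item=11: odd, s = 1*2+11 = 13
item=-1: odd, s = 13*2+(-1) = 25
item=1: odd, s = 25*2+1 = 51
item=8: not odd

51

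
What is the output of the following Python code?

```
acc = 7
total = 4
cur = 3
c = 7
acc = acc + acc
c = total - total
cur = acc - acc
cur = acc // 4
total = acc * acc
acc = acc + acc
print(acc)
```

acc = 7+7 = 14
c = 4-4 = 0
cur = 14-14 = 0
cur = 14//4 = 3
total = 14*14 = 196
acc = 14+14 = 28

28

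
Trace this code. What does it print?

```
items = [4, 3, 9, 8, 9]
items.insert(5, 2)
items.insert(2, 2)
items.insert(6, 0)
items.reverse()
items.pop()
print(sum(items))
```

33

insert 2 at 5 → [4, 3, 9, 8, 9, 2]
insert 2 at 2 → [4, 3, 2, 9, 8, 9, 2]
insert 0 at 6 → [4, 3, 2, 9, 8, 9, 0, 2]
reverse → [2, 0, 9, 8, 9, 2, 3, 4]
pop() removes 4 → [2, 0, 9, 8, 9, 2, 3]
sum = 33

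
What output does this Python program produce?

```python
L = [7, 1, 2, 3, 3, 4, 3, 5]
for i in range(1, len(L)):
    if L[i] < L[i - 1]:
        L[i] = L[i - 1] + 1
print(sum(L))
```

i=1: 1<7, L[1] = 7+1 = 8 → [7, 8, 2, 3, 3, 4, 3, 5]
i=2: 2<8, L[2] = 8+1 = 9 → [7, 8, 9, 3, 3, 4, 3, 5]
i=3: 3<9, L[3] = 9+1 = 10 → [7, 8, 9, 10, 3, 4, 3, 5]
i=4: 3<10, L[4] = 10+1 = 11 → [7, 8, 9, 10, 11, 4, 3, 5]
i=5: 4<11, L[5] = 11+1 = 12 → [7, 8, 9, 10, 11, 12, 3, 5]
i=6: 3<12, L[6] = 12+1 = 13 → [7, 8, 9, 10, 11, 12, 13, 5]
i=7: 5<13, L[7] = 13+1 = 14 → [7, 8, 9, 10, 11, 12, 13, 14]
sum = 84

84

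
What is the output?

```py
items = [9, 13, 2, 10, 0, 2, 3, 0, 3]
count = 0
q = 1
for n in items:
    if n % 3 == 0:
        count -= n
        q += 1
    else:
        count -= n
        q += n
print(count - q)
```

n=9: %3==0, count = 0-9 = -9; q=2
n=13: not %3==0, count = (-9)-13 = -22; q=15
n=2: not %3==0, count = (-22)-2 = -24; q=17
n=10: not %3==0, count = (-24)-10 = -34; q=27
n=0: %3==0, count = (-34)-0 = -34; q=28
n=2: not %3==0, count = (-34)-2 = -36; q=30
n=3: %3==0, count = (-36)-3 = -39; q=31
n=0: %3==0, count = (-39)-0 = -39; q=32
n=3: %3==0, count = (-39)-3 = -42; q=33
count-q = (-42)-33 = -75

-75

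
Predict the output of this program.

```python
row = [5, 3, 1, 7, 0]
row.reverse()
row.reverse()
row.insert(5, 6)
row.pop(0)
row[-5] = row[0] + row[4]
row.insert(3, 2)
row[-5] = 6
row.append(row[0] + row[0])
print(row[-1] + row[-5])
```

25

reverse → [0, 7, 1, 3, 5]
reverse → [5, 3, 1, 7, 0]
insert 6 at 5 → [5, 3, 1, 7, 0, 6]
pop(0) removes 5 → [3, 1, 7, 0, 6]
row[-5] = row[0]+row[4] = 3+6 = 9 → [9, 1, 7, 0, 6]
insert 2 at 3 → [9, 1, 7, 2, 0, 6]
row[-5] = 6 → [9, 6, 7, 2, 0, 6]
append row[0]+row[0] = 9+9 = 18 → [9, 6, 7, 2, 0, 6, 18]
row[-1]+row[-5] = 18+7 = 25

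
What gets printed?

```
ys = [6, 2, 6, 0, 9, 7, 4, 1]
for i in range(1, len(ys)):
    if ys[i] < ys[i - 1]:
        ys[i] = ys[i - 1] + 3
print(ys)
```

i=1: 2<6, ys[1] = 6+3 = 9 → [6, 9, 6, 0, 9, 7, 4, 1]
i=2: 6<9, ys[2] = 9+3 = 12 → [6, 9, 12, 0, 9, 7, 4, 1]
i=3: 0<12, ys[3] = 12+3 = 15 → [6, 9, 12, 15, 9, 7, 4, 1]
i=4: 9<15, ys[4] = 15+3 = 18 → [6, 9, 12, 15, 18, 7, 4, 1]
i=5: 7<18, ys[5] = 18+3 = 21 → [6, 9, 12, 15, 18, 21, 4, 1]
i=6: 4<21, ys[6] = 21+3 = 24 → [6, 9, 12, 15, 18, 21, 24, 1]
i=7: 1<24, ys[7] = 24+3 = 27 → [6, 9, 12, 15, 18, 21, 24, 27]

[6, 9, 12, 15, 18, 21, 24, 27]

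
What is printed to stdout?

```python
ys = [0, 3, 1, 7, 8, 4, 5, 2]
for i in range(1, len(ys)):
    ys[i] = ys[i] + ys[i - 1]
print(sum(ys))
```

i=1: ys[1] = 3+0 = 3 → [0, 3, 1, 7, 8, 4, 5, 2]
i=2: ys[2] = 1+3 = 4 → [0, 3, 4, 7, 8, 4, 5, 2]
i=3: ys[3] = 7+4 = 11 → [0, 3, 4, 11, 8, 4, 5, 2]
i=4: ys[4] = 8+11 = 19 → [0, 3, 4, 11, 19, 4, 5, 2]
i=5: ys[5] = 4+19 = 23 → [0, 3, 4, 11, 19, 23, 5, 2]
i=6: ys[6] = 5+23 = 28 → [0, 3, 4, 11, 19, 23, 28, 2]
i=7: ys[7] = 2+28 = 30 → [0, 3, 4, 11, 19, 23, 28, 30]
sum = 118

118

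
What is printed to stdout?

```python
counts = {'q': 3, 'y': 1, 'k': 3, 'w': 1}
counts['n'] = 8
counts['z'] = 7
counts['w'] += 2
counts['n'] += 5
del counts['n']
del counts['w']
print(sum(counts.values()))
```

counts['n'] = 8 → {'q': 3, 'y': 1, 'k': 3, 'w': 1, 'n': 8}
counts['z'] = 7 → {'q': 3, 'y': 1, 'k': 3, 'w': 1, 'n': 8, 'z': 7}
counts['w'] = 1+2 = 3 → {'q': 3, 'y': 1, 'k': 3, 'w': 3, 'n': 8, 'z': 7}
counts['n'] = 8+5 = 13 → {'q': 3, 'y': 1, 'k': 3, 'w': 3, 'n': 13, 'z': 7}
del 'n' → {'q': 3, 'y': 1, 'k': 3, 'w': 3, 'z': 7}
del 'w' → {'q': 3, 'y': 1, 'k': 3, 'z': 7}
sum of values = 14

14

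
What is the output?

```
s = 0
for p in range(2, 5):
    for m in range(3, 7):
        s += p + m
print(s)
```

p=2,m=3: s = 0+5 = 5
p=2,m=4: s = 5+6 = 11
p=2,m=5: s = 11+7 = 18
p=2,m=6: s = 18+8 = 26
p=3,m=3: s = 26+6 = 32
p=3,m=4: s = 32+7 = 39
p=3,m=5: s = 39+8 = 47
p=3,m=6: s = 47+9 = 56
p=4,m=3: s = 56+7 = 63
p=4,m=4: s = 63+8 = 71
p=4,m=5: s = 71+9 = 80
p=4,m=6: s = 80+10 = 90

90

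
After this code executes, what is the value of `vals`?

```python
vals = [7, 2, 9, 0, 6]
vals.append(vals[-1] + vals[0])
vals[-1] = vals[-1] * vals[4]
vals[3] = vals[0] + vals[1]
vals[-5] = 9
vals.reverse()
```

append vals[-1]+vals[0] = 6+7 = 13 → [7, 2, 9, 0, 6, 13]
vals[-1] = vals[-1]*vals[4] = 13*6 = 78 → [7, 2, 9, 0, 6, 78]
vals[3] = vals[0]+vals[1] = 7+2 = 9 → [7, 2, 9, 9, 6, 78]
vals[-5] = 9 → [7, 9, 9, 9, 6, 78]
reverse → [78, 6, 9, 9, 9, 7]

[78, 6, 9, 9, 9, 7]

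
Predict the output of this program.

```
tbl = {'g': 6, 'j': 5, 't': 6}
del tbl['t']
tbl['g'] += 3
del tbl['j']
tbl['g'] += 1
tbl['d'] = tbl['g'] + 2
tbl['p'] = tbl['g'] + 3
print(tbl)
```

{'g': 10, 'd': 12, 'p': 13}

del 't' → {'g': 6, 'j': 5}
tbl['g'] = 6+3 = 9 → {'g': 9, 'j': 5}
del 'j' → {'g': 9}
tbl['g'] = 9+1 = 10 → {'g': 10}
tbl['d'] = tbl['g']+2 = 12 → {'g': 10, 'd': 12}
tbl['p'] = tbl['g']+3 = 13 → {'g': 10, 'd': 12, 'p': 13}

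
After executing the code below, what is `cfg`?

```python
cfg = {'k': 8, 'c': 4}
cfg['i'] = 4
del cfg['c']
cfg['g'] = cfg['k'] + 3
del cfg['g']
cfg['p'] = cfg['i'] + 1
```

cfg['i'] = 4 → {'k': 8, 'c': 4, 'i': 4}
del 'c' → {'k': 8, 'i': 4}
cfg['g'] = cfg['k']+3 = 11 → {'k': 8, 'i': 4, 'g': 11}
del 'g' → {'k': 8, 'i': 4}
cfg['p'] = cfg['i']+1 = 5 → {'k': 8, 'i': 4, 'p': 5}

{'k': 8, 'i': 4, 'p': 5}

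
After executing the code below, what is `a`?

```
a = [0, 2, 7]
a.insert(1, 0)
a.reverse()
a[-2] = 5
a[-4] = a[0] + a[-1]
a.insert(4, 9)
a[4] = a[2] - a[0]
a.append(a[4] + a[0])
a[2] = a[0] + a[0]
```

[7, 2, 14, 0, -2, 5]

insert 0 at 1 → [0, 0, 2, 7]
reverse → [7, 2, 0, 0]
a[-2] = 5 → [7, 2, 5, 0]
a[-4] = a[0]+a[-1] = 7+0 = 7 → [7, 2, 5, 0]
insert 9 at 4 → [7, 2, 5, 0, 9]
a[4] = a[2]-a[0] = 5-7 = -2 → [7, 2, 5, 0, -2]
append a[4]+a[0] = (-2)+7 = 5 → [7, 2, 5, 0, -2, 5]
a[2] = a[0]+a[0] = 7+7 = 14 → [7, 2, 14, 0, -2, 5]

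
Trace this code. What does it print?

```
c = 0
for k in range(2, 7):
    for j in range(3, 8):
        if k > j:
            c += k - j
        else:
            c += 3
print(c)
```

67

k=2,j=3: not 2>3, c = 0+3 = 3
k=2,j=4: not 2>4, c = 3+3 = 6
k=2,j=5: not 2>5, c = 6+3 = 9
k=2,j=6: not 2>6, c = 9+3 = 12
k=2,j=7: not 2>7, c = 12+3 = 15
k=3,j=3: not 3>3, c = 15+3 = 18
k=3,j=4: not 3>4, c = 18+3 = 21
k=3,j=5: not 3>5, c = 21+3 = 24
k=3,j=6: not 3>6, c = 24+3 = 27
k=3,j=7: not 3>7, c = 27+3 = 30
k=4,j=3: 4>3, c = 30+1 = 31
k=4,j=4: not 4>4, c = 31+3 = 34
k=4,j=5: not 4>5, c = 34+3 = 37
k=4,j=6: not 4>6, c = 37+3 = 40
k=4,j=7: not 4>7, c = 40+3 = 43
k=5,j=3: 5>3, c = 43+2 = 45
k=5,j=4: 5>4, c = 45+1 = 46
k=5,j=5: not 5>5, c = 46+3 = 49
k=5,j=6: not 5>6, c = 49+3 = 52
k=5,j=7: not 5>7, c = 52+3 = 55
k=6,j=3: 6>3, c = 55+3 = 58
k=6,j=4: 6>4, c = 58+2 = 60
k=6,j=5: 6>5, c = 60+1 = 61
k=6,j=6: not 6>6, c = 61+3 = 64
k=6,j=7: not 6>7, c = 64+3 = 67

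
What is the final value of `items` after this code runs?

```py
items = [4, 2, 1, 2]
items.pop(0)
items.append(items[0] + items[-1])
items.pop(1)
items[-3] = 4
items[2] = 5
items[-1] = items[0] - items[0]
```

pop(0) removes 4 → [2, 1, 2]
append items[0]+items[-1] = 2+2 = 4 → [2, 1, 2, 4]
pop(1) removes 1 → [2, 2, 4]
items[-3] = 4 → [4, 2, 4]
items[2] = 5 → [4, 2, 5]
items[-1] = items[0]-items[0] = 4-4 = 0 → [4, 2, 0]

[4, 2, 0]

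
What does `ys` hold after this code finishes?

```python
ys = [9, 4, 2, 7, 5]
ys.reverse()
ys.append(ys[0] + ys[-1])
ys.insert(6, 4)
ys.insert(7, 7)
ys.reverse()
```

reverse → [5, 7, 2, 4, 9]
append ys[0]+ys[-1] = 5+9 = 14 → [5, 7, 2, 4, 9, 14]
insert 4 at 6 → [5, 7, 2, 4, 9, 14, 4]
insert 7 at 7 → [5, 7, 2, 4, 9, 14, 4, 7]
reverse → [7, 4, 14, 9, 4, 2, 7, 5]

[7, 4, 14, 9, 4, 2, 7, 5]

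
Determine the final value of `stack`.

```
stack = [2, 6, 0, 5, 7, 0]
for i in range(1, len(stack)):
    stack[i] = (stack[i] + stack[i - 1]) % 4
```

i=1: stack[1] = (6+2)%4 = 0 → [2, 0, 0, 5, 7, 0]
i=2: stack[2] = (0+0)%4 = 0 → [2, 0, 0, 5, 7, 0]
i=3: stack[3] = (5+0)%4 = 1 → [2, 0, 0, 1, 7, 0]
i=4: stack[4] = (7+1)%4 = 0 → [2, 0, 0, 1, 0, 0]
i=5: stack[5] = (0+0)%4 = 0 → [2, 0, 0, 1, 0, 0]

[2, 0, 0, 1, 0, 0]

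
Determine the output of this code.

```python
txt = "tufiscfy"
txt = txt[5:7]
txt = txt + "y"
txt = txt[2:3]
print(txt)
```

slice [5:7] → 'cf'
+ 'y' → 'cfy'
slice [2:3] → 'y'

y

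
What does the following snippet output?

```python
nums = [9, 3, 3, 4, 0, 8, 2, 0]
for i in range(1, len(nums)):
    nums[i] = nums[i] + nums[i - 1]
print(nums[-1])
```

29

i=1: nums[1] = 3+9 = 12 → [9, 12, 3, 4, 0, 8, 2, 0]
i=2: nums[2] = 3+12 = 15 → [9, 12, 15, 4, 0, 8, 2, 0]
i=3: nums[3] = 4+15 = 19 → [9, 12, 15, 19, 0, 8, 2, 0]
i=4: nums[4] = 0+19 = 19 → [9, 12, 15, 19, 19, 8, 2, 0]
i=5: nums[5] = 8+19 = 27 → [9, 12, 15, 19, 19, 27, 2, 0]
i=6: nums[6] = 2+27 = 29 → [9, 12, 15, 19, 19, 27, 29, 0]
i=7: nums[7] = 0+29 = 29 → [9, 12, 15, 19, 19, 27, 29, 29]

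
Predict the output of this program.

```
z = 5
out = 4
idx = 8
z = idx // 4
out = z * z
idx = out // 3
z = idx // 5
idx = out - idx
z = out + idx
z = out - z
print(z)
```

-3

z = 8//4 = 2
out = 2*2 = 4
idx = 4//3 = 1
z = 1//5 = 0
idx = 4-1 = 3
z = 4+3 = 7
z = 4-7 = -3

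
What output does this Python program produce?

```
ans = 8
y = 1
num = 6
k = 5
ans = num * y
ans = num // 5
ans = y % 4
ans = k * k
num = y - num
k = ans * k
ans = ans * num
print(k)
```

ans = 6*1 = 6
ans = 6//5 = 1
ans = 1%4 = 1
ans = 5*5 = 25
num = 1-6 = -5
k = 25*5 = 125
ans = 25*(-5) = -125

125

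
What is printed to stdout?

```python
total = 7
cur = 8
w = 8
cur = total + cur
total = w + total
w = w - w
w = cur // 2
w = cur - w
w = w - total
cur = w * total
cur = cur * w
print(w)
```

-7

cur = 7+8 = 15
total = 8+7 = 15
w = 8-8 = 0
w = 15//2 = 7
w = 15-7 = 8
w = 8-15 = -7
cur = (-7)*15 = -105
cur = (-105)*(-7) = 735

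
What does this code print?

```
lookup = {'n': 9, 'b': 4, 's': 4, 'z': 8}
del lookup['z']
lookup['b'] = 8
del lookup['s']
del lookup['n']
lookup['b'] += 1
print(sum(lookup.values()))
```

9

del 'z' → {'n': 9, 'b': 4, 's': 4}
lookup['b'] = 8 → {'n': 9, 'b': 8, 's': 4}
del 's' → {'n': 9, 'b': 8}
del 'n' → {'b': 8}
lookup['b'] = 8+1 = 9 → {'b': 9}
sum of values = 9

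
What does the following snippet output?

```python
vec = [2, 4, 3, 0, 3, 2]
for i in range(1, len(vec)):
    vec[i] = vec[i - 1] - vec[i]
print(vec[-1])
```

-10

i=1: vec[1] = 2-4 = -2 → [2, -2, 3, 0, 3, 2]
i=2: vec[2] = (-2)-3 = -5 → [2, -2, -5, 0, 3, 2]
i=3: vec[3] = (-5)-0 = -5 → [2, -2, -5, -5, 3, 2]
i=4: vec[4] = (-5)-3 = -8 → [2, -2, -5, -5, -8, 2]
i=5: vec[5] = (-8)-2 = -10 → [2, -2, -5, -5, -8, -10]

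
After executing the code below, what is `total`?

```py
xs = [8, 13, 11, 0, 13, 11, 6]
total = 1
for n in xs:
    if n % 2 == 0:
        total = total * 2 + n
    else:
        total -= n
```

-98

n=8: even, total = 1*2+8 = 10
n=13: not even, total = 10-13 = -3
n=11: not even, total = (-3)-11 = -14
n=0: even, total = (-14)*2+0 = -28
n=13: not even, total = (-28)-13 = -41
n=11: not even, total = (-41)-11 = -52
n=6: even, total = (-52)*2+6 = -98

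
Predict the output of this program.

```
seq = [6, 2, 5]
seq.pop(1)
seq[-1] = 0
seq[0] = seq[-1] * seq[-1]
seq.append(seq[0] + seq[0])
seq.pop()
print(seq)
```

pop(1) removes 2 → [6, 5]
seq[-1] = 0 → [6, 0]
seq[0] = seq[-1]*seq[-1] = 0*0 = 0 → [0, 0]
append seq[0]+seq[0] = 0+0 = 0 → [0, 0, 0]
pop() removes 0 → [0, 0]

[0, 0]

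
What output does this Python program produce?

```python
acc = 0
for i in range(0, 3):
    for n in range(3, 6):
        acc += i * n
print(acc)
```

36

i=0,n=3: acc = 0+0 = 0
i=0,n=4: acc = 0+0 = 0
i=0,n=5: acc = 0+0 = 0
i=1,n=3: acc = 0+3 = 3
i=1,n=4: acc = 3+4 = 7
i=1,n=5: acc = 7+5 = 12
i=2,n=3: acc = 12+6 = 18
i=2,n=4: acc = 18+8 = 26
i=2,n=5: acc = 26+10 = 36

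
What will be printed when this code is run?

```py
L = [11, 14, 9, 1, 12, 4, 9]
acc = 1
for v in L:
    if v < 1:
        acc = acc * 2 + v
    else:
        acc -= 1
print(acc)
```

v=11: not <1, acc = 1-1 = 0
v=14: not <1, acc = 0-1 = -1
v=9: not <1, acc = (-1)-1 = -2
v=1: not <1, acc = (-2)-1 = -3
v=12: not <1, acc = (-3)-1 = -4
v=4: not <1, acc = (-4)-1 = -5
v=9: not <1, acc = (-5)-1 = -6

-6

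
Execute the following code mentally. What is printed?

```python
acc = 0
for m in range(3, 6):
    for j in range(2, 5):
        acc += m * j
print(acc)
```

108

m=3,j=2: acc = 0+6 = 6
m=3,j=3: acc = 6+9 = 15
m=3,j=4: acc = 15+12 = 27
m=4,j=2: acc = 27+8 = 35
m=4,j=3: acc = 35+12 = 47
m=4,j=4: acc = 47+16 = 63
m=5,j=2: acc = 63+10 = 73
m=5,j=3: acc = 73+15 = 88
m=5,j=4: acc = 88+20 = 108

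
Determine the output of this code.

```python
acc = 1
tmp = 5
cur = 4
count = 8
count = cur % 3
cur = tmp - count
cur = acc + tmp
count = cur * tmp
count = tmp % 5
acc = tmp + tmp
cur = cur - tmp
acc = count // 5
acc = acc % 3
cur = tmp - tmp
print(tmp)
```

5

count = 4%3 = 1
cur = 5-1 = 4
cur = 1+5 = 6
count = 6*5 = 30
count = 5%5 = 0
acc = 5+5 = 10
cur = 6-5 = 1
acc = 0//5 = 0
acc = 0%3 = 0
cur = 5-5 = 0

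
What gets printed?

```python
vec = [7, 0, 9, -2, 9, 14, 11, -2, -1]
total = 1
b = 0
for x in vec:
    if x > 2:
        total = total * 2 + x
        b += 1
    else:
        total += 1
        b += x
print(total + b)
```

x=7: >2, total = 1*2+7 = 9; b=1
x=0: not >2, total = 9+1 = 10; b=1
x=9: >2, total = 10*2+9 = 29; b=2
x=-2: not >2, total = 29+1 = 30; b=0
x=9: >2, total = 30*2+9 = 69; b=1
x=14: >2, total = 69*2+14 = 152; b=2
x=11: >2, total = 152*2+11 = 315; b=3
x=-2: not >2, total = 315+1 = 316; b=1
x=-1: not >2, total = 316+1 = 317; b=0
total+b = 317+0 = 317

317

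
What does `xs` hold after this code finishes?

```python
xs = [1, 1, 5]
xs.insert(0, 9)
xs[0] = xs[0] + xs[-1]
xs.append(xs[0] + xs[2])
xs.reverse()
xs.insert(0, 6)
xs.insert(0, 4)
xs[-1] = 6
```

[4, 6, 15, 5, 1, 1, 6]

insert 9 at 0 → [9, 1, 1, 5]
xs[0] = xs[0]+xs[-1] = 9+5 = 14 → [14, 1, 1, 5]
append xs[0]+xs[2] = 14+1 = 15 → [14, 1, 1, 5, 15]
reverse → [15, 5, 1, 1, 14]
insert 6 at 0 → [6, 15, 5, 1, 1, 14]
insert 4 at 0 → [4, 6, 15, 5, 1, 1, 14]
xs[-1] = 6 → [4, 6, 15, 5, 1, 1, 6]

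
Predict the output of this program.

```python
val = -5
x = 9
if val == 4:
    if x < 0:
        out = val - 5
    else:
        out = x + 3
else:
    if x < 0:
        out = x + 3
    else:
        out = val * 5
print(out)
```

-25

val=-5, x=9
val == 4 is False; x < 0 is False
→ out = val * 5 = -25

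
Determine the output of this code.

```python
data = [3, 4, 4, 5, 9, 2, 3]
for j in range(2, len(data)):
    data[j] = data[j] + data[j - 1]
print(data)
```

j=2: data[2] = 4+4 = 8 → [3, 4, 8, 5, 9, 2, 3]
j=3: data[3] = 5+8 = 13 → [3, 4, 8, 13, 9, 2, 3]
j=4: data[4] = 9+13 = 22 → [3, 4, 8, 13, 22, 2, 3]
j=5: data[5] = 2+22 = 24 → [3, 4, 8, 13, 22, 24, 3]
j=6: data[6] = 3+24 = 27 → [3, 4, 8, 13, 22, 24, 27]

[3, 4, 8, 13, 22, 24, 27]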